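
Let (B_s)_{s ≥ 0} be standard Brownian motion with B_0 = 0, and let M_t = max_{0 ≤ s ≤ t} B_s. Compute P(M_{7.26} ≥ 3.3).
P(M_{7.26} ≥ 3.3) = 2·P(B_{7.26} ≥ 3.3) = 2(1 − Φ(3.3/√7.26)) ≈ 0.2207

By the reflection principle for Brownian motion, P(M_t ≥ a) = 2 · P(B_t ≥ a) for a ≥ 0. Since B_t ~ N(0, t), P(B_t ≥ 3.3) = 1 − Φ(3.3/√t) = 1 − Φ(3.3/√7.26) = 1 − Φ(1.2247). So
  P(M_{7.26} ≥ 3.3) = 2(1 − Φ(1.2247)) ≈ 0.2207.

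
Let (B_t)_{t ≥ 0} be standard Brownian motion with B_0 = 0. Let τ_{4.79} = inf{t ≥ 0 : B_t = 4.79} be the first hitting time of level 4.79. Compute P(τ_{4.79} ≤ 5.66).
P(τ_{4.79} ≤ 5.66) = 2(1 − Φ(4.79/√5.66)) = 2(1 − Φ(2.0134)) ≈ 0.0441

By the reflection principle for standard BM, P(τ_b ≤ t) = 2 · P(B_t ≥ b). Since B_t ~ N(0, t), P(B_t ≥ 4.79) = 1 − Φ(4.79/√t) = 1 − Φ(4.79/√5.66) = 1 − Φ(2.0134) ≈ 0.02204. Doubling: P(τ_{4.79} ≤ 5.66) ≈ 2 · 0.02204 = 0.04408 ≈ 0.0441.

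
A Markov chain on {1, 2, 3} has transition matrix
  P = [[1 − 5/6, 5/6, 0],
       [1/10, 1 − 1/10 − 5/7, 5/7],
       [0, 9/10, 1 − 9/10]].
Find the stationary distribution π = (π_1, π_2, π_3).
π = (189/3014, 1575/3014, 625/1507)

This is a birth-death chain on three states, which satisfies detailed balance: π_1 · P_{12} = π_2 · P_{21} and π_2 · P_{23} = π_3 · P_{32}.
From π_1 · 5/6 = π_2 · 1/10: π_2/π_1 = (5/6)/(1/10) = 25/3.
From π_2 · 5/7 = π_3 · 9/10: π_3/π_2 = (5/7)/(9/10) = 50/63.
Take π_1 proportional to 1; then unnormalized π = (1, 25/3, 1250/189). Normalize by dividing by the sum 3014/189:
  π = (189/3014, 1575/3014, 625/1507).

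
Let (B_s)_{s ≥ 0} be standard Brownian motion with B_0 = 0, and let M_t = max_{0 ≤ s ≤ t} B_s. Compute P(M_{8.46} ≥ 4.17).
P(M_{8.46} ≥ 4.17) = 2·P(B_{8.46} ≥ 4.17) = 2(1 − Φ(4.17/√8.46)) ≈ 0.1517

By the reflection principle for Brownian motion, P(M_t ≥ a) = 2 · P(B_t ≥ a) for a ≥ 0. Since B_t ~ N(0, t), P(B_t ≥ 4.17) = 1 − Φ(4.17/√t) = 1 − Φ(4.17/√8.46) = 1 − Φ(1.4337). So
  P(M_{8.46} ≥ 4.17) = 2(1 − Φ(1.4337)) ≈ 0.1517.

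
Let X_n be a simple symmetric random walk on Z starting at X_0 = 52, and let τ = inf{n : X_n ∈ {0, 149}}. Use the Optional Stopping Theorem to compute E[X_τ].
E[X_τ] = 52

X_n is a martingale and τ is a bounded-mean stopping time (indeed τ is finite a.s. with bounded expectation since the walk is in a bounded region). By the OST, E[X_τ] = E[X_0] = 52. Equivalently: E[X_τ] = 149 · P(hit 149 first) + 0 · P(hit 0 first) = 149 · (52/149) = 52.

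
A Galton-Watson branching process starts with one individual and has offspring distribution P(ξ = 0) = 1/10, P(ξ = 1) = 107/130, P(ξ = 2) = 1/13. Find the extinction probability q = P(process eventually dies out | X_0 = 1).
q = 1

Mean offspring μ = 0·1/10 + 1·107/130 + 2·1/13 = 127/130 ≤ 1. For μ ≤ 1 with offspring not concentrated at 1, the Galton-Watson process goes extinct almost surely, so q = 1.
(Algebraic check: The pgf is f(s) = 1/10 + 107/130·s + 1/13·s². The extinction probability q is the smallest fixed point of f in [0, 1]. Setting s = f(s):
  1/13·s² + (107/130 − 1)·s + 1/10 = 0
  1/13·s² − (1/10 + 1/13)·s + 1/10 = 0
which factors as (s − 1)·(1/13·s − 1/10) = 0, giving roots s = 1 and s = (1/10)/(1/13) = 13/10. Since 13/10 ≥ 1, the smallest root in [0, 1] is s = 1.)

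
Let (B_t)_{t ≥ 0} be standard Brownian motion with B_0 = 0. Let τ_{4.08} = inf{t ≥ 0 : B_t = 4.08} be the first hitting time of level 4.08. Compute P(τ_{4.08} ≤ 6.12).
P(τ_{4.08} ≤ 6.12) = 2(1 − Φ(4.08/√6.12)) = 2(1 − Φ(1.6492)) ≈ 0.0991

By the reflection principle for standard BM, P(τ_b ≤ t) = 2 · P(B_t ≥ b). Since B_t ~ N(0, t), P(B_t ≥ 4.08) = 1 − Φ(4.08/√t) = 1 − Φ(4.08/√6.12) = 1 − Φ(1.6492) ≈ 0.04955. Doubling: P(τ_{4.08} ≤ 6.12) ≈ 2 · 0.04955 = 0.09910 ≈ 0.0991.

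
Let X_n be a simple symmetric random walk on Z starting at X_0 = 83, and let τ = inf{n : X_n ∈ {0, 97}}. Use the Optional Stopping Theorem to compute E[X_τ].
E[X_τ] = 83

X_n is a martingale and τ is a bounded-mean stopping time (indeed τ is finite a.s. with bounded expectation since the walk is in a bounded region). By the OST, E[X_τ] = E[X_0] = 83. Equivalently: E[X_τ] = 97 · P(hit 97 first) + 0 · P(hit 0 first) = 97 · (83/97) = 83.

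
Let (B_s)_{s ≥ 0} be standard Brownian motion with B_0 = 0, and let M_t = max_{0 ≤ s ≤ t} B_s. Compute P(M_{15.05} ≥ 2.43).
P(M_{15.05} ≥ 2.43) = 2·P(B_{15.05} ≥ 2.43) = 2(1 − Φ(2.43/√15.05)) ≈ 0.5311

By the reflection principle for Brownian motion, P(M_t ≥ a) = 2 · P(B_t ≥ a) for a ≥ 0. Since B_t ~ N(0, t), P(B_t ≥ 2.43) = 1 − Φ(2.43/√t) = 1 − Φ(2.43/√15.05) = 1 − Φ(0.6264). So
  P(M_{15.05} ≥ 2.43) = 2(1 − Φ(0.6264)) ≈ 0.5311.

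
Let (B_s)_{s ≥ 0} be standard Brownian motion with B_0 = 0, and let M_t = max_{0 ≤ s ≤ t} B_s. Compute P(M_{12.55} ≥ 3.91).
P(M_{12.55} ≥ 3.91) = 2·P(B_{12.55} ≥ 3.91) = 2(1 − Φ(3.91/√12.55)) ≈ 0.2697

By the reflection principle for Brownian motion, P(M_t ≥ a) = 2 · P(B_t ≥ a) for a ≥ 0. Since B_t ~ N(0, t), P(B_t ≥ 3.91) = 1 − Φ(3.91/√t) = 1 − Φ(3.91/√12.55) = 1 − Φ(1.1037). So
  P(M_{12.55} ≥ 3.91) = 2(1 − Φ(1.1037)) ≈ 0.2697.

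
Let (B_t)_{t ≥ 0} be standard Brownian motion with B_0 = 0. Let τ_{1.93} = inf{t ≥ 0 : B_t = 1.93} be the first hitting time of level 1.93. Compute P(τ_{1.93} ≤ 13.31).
P(τ_{1.93} ≤ 13.31) = 2(1 − Φ(1.93/√13.31)) = 2(1 − Φ(0.5290)) ≈ 0.5968

By the reflection principle for standard BM, P(τ_b ≤ t) = 2 · P(B_t ≥ b). Since B_t ~ N(0, t), P(B_t ≥ 1.93) = 1 − Φ(1.93/√t) = 1 − Φ(1.93/√13.31) = 1 − Φ(0.5290) ≈ 0.29840. Doubling: P(τ_{1.93} ≤ 13.31) ≈ 2 · 0.29840 = 0.59680 ≈ 0.5968.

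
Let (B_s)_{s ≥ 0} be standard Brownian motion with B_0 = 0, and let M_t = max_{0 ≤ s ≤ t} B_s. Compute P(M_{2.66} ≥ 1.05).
P(M_{2.66} ≥ 1.05) = 2·P(B_{2.66} ≥ 1.05) = 2(1 − Φ(1.05/√2.66)) ≈ 0.5197

By the reflection principle for Brownian motion, P(M_t ≥ a) = 2 · P(B_t ≥ a) for a ≥ 0. Since B_t ~ N(0, t), P(B_t ≥ 1.05) = 1 − Φ(1.05/√t) = 1 − Φ(1.05/√2.66) = 1 − Φ(0.6438). So
  P(M_{2.66} ≥ 1.05) = 2(1 − Φ(0.6438)) ≈ 0.5197.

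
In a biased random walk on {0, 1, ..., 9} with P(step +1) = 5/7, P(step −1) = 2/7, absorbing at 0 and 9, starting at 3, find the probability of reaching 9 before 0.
P(hit 9 before 0) = (1 − (2/5)^3) / (1 − (2/5)^9) = 15625/16689

Let u_k denote P(reach 9 before 0 | start at k). Boundary: u_0 = 0, u_9 = 1. Recurrence: u_k = 5/7·u_{k+1} + 2/7·u_{k-1} for 1 ≤ k ≤ 8. Try u_k = A + B·r^k with r = q/p = (2/7)/(5/7) = 2/5. Substitution satisfies the recurrence; boundary conditions give:
  u_k = (1 − r^k) / (1 − r^N) = (1 − (2/5)^3) / (1 − (2/5)^9) = 15625/16689.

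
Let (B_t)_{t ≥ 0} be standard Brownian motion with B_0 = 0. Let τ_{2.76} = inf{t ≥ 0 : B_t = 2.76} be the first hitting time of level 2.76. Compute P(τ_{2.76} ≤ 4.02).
P(τ_{2.76} ≤ 4.02) = 2(1 − Φ(2.76/√4.02)) = 2(1 − Φ(1.3766)) ≈ 0.1686

By the reflection principle for standard BM, P(τ_b ≤ t) = 2 · P(B_t ≥ b). Since B_t ~ N(0, t), P(B_t ≥ 2.76) = 1 − Φ(2.76/√t) = 1 − Φ(2.76/√4.02) = 1 − Φ(1.3766) ≈ 0.08432. Doubling: P(τ_{2.76} ≤ 4.02) ≈ 2 · 0.08432 = 0.16864 ≈ 0.1686.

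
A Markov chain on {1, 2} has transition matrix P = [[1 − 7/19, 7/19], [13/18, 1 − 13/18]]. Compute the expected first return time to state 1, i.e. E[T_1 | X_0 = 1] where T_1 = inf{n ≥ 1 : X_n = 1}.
E[T_1 | X_0 = 1] = 1/π_1 = 373/247

For an irreducible recurrent Markov chain with stationary distribution π, E[T_i | X_0 = i] = 1/π_i (Kac's formula). Here π_1 = (13/18)/(7/19 + 13/18) = (13/18)/(373/342) = 247/373, so E[T_1 | X_0 = 1] = 1/π_1 = (7/19 + 13/18)/(13/18) = (373/342)/(13/18) = 373/247.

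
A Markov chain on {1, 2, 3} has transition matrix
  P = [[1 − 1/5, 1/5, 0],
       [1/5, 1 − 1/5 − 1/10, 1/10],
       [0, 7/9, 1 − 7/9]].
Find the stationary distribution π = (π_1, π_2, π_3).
π = (70/149, 70/149, 9/149)

This is a birth-death chain on three states, which satisfies detailed balance: π_1 · P_{12} = π_2 · P_{21} and π_2 · P_{23} = π_3 · P_{32}.
From π_1 · 1/5 = π_2 · 1/5: π_2/π_1 = (1/5)/(1/5) = 1.
From π_2 · 1/10 = π_3 · 7/9: π_3/π_2 = (1/10)/(7/9) = 9/70.
Take π_1 proportional to 1; then unnormalized π = (1, 1, 9/70). Normalize by dividing by the sum 149/70:
  π = (70/149, 70/149, 9/149).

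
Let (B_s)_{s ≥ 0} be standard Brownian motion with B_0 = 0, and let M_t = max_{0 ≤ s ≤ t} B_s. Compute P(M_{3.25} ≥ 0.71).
P(M_{3.25} ≥ 0.71) = 2·P(B_{3.25} ≥ 0.71) = 2(1 − Φ(0.71/√3.25)) ≈ 0.6937

By the reflection principle for Brownian motion, P(M_t ≥ a) = 2 · P(B_t ≥ a) for a ≥ 0. Since B_t ~ N(0, t), P(B_t ≥ 0.71) = 1 − Φ(0.71/√t) = 1 − Φ(0.71/√3.25) = 1 − Φ(0.3938). So
  P(M_{3.25} ≥ 0.71) = 2(1 − Φ(0.3938)) ≈ 0.6937.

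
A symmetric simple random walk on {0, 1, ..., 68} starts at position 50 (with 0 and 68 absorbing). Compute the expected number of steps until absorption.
E[τ | X_0 = 50] = 900

Let v_k = E[τ | X_0 = k]. Boundary: v_0 = v_68 = 0. Recurrence: v_k = 1 + (v_{k-1} + v_{k+1})/2 for 1 ≤ k ≤ 67. The particular solution to v_k − (v_{k-1} + v_{k+1})/2 = 1 is v_k = −k^2. Adding homogeneous solution A + B k and matching boundaries gives v_k = k (68 − k). Substituting k = 50: v_50 = 50 · 18 = 900.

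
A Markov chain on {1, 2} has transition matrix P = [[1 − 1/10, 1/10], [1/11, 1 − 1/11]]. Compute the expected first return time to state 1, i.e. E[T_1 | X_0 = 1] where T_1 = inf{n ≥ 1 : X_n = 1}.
E[T_1 | X_0 = 1] = 1/π_1 = 21/10

For an irreducible recurrent Markov chain with stationary distribution π, E[T_i | X_0 = i] = 1/π_i (Kac's formula). Here π_1 = (1/11)/(1/10 + 1/11) = (1/11)/(21/110) = 10/21, so E[T_1 | X_0 = 1] = 1/π_1 = (1/10 + 1/11)/(1/11) = (21/110)/(1/11) = 21/10.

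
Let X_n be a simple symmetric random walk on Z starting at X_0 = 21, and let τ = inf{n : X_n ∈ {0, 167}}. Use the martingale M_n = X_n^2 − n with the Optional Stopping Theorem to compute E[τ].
E[τ] = 3066

M_n = X_n^2 − n is a martingale (since E[X_{n+1}^2 | F_n] = X_n^2 + 1). By OST (τ has finite mean in a bounded region), E[M_τ] = E[M_0] = X_0^2 − 0 = 21^2 = 441. Also E[M_τ] = E[X_τ^2] − E[τ]. The walk exits at 0 or 167, with P(hit 167 first) = 21/167, so E[X_τ^2] = 167^2 · 21/167 + 0 = 3507. Thus E[τ] = E[X_τ^2] − E[M_τ] = 3507 − 441 = 3066 = 21(167 − 21) = 3066.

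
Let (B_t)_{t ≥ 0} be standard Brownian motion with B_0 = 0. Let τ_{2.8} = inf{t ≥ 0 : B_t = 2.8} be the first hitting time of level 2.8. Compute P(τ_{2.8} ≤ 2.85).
P(τ_{2.8} ≤ 2.85) = 2(1 − Φ(2.8/√2.85)) = 2(1 − Φ(1.6586)) ≈ 0.0972

By the reflection principle for standard BM, P(τ_b ≤ t) = 2 · P(B_t ≥ b). Since B_t ~ N(0, t), P(B_t ≥ 2.8) = 1 − Φ(2.8/√t) = 1 − Φ(2.8/√2.85) = 1 − Φ(1.6586) ≈ 0.04860. Doubling: P(τ_{2.8} ≤ 2.85) ≈ 2 · 0.04860 = 0.09720 ≈ 0.0972.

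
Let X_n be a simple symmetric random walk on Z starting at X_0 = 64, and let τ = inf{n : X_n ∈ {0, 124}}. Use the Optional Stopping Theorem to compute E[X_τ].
E[X_τ] = 64

X_n is a martingale and τ is a bounded-mean stopping time (indeed τ is finite a.s. with bounded expectation since the walk is in a bounded region). By the OST, E[X_τ] = E[X_0] = 64. Equivalently: E[X_τ] = 124 · P(hit 124 first) + 0 · P(hit 0 first) = 124 · (64/124) = 64.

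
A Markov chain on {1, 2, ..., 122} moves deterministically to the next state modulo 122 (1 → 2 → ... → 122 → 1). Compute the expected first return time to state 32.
E[T_32 | X_0 = 32] = 122

The chain cycles deterministically, so starting at state 32 it returns in exactly 122 steps. Equivalently, the stationary distribution is uniform π_j = 1/122 for every state j, so by Kac's formula E[T_32] = 1/π_32 = 122.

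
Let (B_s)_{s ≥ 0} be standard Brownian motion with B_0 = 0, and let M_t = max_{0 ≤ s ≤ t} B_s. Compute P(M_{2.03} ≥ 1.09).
P(M_{2.03} ≥ 1.09) = 2·P(B_{2.03} ≥ 1.09) = 2(1 − Φ(1.09/√2.03)) ≈ 0.4443

By the reflection principle for Brownian motion, P(M_t ≥ a) = 2 · P(B_t ≥ a) for a ≥ 0. Since B_t ~ N(0, t), P(B_t ≥ 1.09) = 1 − Φ(1.09/√t) = 1 − Φ(1.09/√2.03) = 1 − Φ(0.7650). So
  P(M_{2.03} ≥ 1.09) = 2(1 − Φ(0.7650)) ≈ 0.4443.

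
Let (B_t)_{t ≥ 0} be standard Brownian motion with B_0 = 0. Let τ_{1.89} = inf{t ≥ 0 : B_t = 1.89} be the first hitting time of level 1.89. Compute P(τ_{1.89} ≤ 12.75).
P(τ_{1.89} ≤ 12.75) = 2(1 − Φ(1.89/√12.75)) = 2(1 − Φ(0.5293)) ≈ 0.5966

By the reflection principle for standard BM, P(τ_b ≤ t) = 2 · P(B_t ≥ b). Since B_t ~ N(0, t), P(B_t ≥ 1.89) = 1 − Φ(1.89/√t) = 1 − Φ(1.89/√12.75) = 1 − Φ(0.5293) ≈ 0.29830. Doubling: P(τ_{1.89} ≤ 12.75) ≈ 2 · 0.29830 = 0.59660 ≈ 0.5966.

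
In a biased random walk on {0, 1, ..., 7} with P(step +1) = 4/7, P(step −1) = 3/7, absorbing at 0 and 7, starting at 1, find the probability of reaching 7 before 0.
P(hit 7 before 0) = (1 − (3/4)^1) / (1 − (3/4)^7) = 4096/14197

Let u_k denote P(reach 7 before 0 | start at k). Boundary: u_0 = 0, u_7 = 1. Recurrence: u_k = 4/7·u_{k+1} + 3/7·u_{k-1} for 1 ≤ k ≤ 6. Try u_k = A + B·r^k with r = q/p = (3/7)/(4/7) = 3/4. Substitution satisfies the recurrence; boundary conditions give:
  u_k = (1 − r^k) / (1 − r^N) = (1 − (3/4)^1) / (1 − (3/4)^7) = 4096/14197.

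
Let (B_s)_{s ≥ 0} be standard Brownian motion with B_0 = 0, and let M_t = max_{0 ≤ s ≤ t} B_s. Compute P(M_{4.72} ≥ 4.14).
P(M_{4.72} ≥ 4.14) = 2·P(B_{4.72} ≥ 4.14) = 2(1 − Φ(4.14/√4.72)) ≈ 0.0567

By the reflection principle for Brownian motion, P(M_t ≥ a) = 2 · P(B_t ≥ a) for a ≥ 0. Since B_t ~ N(0, t), P(B_t ≥ 4.14) = 1 − Φ(4.14/√t) = 1 − Φ(4.14/√4.72) = 1 − Φ(1.9056). So
  P(M_{4.72} ≥ 4.14) = 2(1 − Φ(1.9056)) ≈ 0.0567.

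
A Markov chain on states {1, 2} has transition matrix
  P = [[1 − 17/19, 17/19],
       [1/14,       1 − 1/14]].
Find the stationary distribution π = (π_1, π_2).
π_1 = 19/257, π_2 = 238/257

Solve πP = π with π_1 + π_2 = 1. From πP = π: π_1 · (1 − 17/19) + π_2 · 1/14 = π_1 ⇒ π_2 · 1/14 = π_1 · 17/19 ⇒ π_2/π_1 = (17/19)/(1/14) = 238/19. Together with π_1 + π_2 = 1:
  π_1 = (1/14)/(17/19 + 1/14) = (1/14)/(257/266) = 19/257,
  π_2 = (17/19)/(17/19 + 1/14) = (17/19)/(257/266) = 238/257.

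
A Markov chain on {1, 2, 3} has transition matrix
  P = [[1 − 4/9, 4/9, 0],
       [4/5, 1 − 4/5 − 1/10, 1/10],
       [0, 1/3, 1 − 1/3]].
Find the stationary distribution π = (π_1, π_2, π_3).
π = (18/31, 10/31, 3/31)

This is a birth-death chain on three states, which satisfies detailed balance: π_1 · P_{12} = π_2 · P_{21} and π_2 · P_{23} = π_3 · P_{32}.
From π_1 · 4/9 = π_2 · 4/5: π_2/π_1 = (4/9)/(4/5) = 5/9.
From π_2 · 1/10 = π_3 · 1/3: π_3/π_2 = (1/10)/(1/3) = 3/10.
Take π_1 proportional to 1; then unnormalized π = (1, 5/9, 1/6). Normalize by dividing by the sum 31/18:
  π = (18/31, 10/31, 3/31).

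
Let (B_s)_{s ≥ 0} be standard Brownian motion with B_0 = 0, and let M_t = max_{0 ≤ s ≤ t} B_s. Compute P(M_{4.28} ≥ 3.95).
P(M_{4.28} ≥ 3.95) = 2·P(B_{4.28} ≥ 3.95) = 2(1 − Φ(3.95/√4.28)) ≈ 0.0562

By the reflection principle for Brownian motion, P(M_t ≥ a) = 2 · P(B_t ≥ a) for a ≥ 0. Since B_t ~ N(0, t), P(B_t ≥ 3.95) = 1 − Φ(3.95/√t) = 1 − Φ(3.95/√4.28) = 1 − Φ(1.9093). So
  P(M_{4.28} ≥ 3.95) = 2(1 − Φ(1.9093)) ≈ 0.0562.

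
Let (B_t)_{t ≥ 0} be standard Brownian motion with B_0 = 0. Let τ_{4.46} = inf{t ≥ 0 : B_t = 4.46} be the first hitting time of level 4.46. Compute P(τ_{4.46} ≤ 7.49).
P(τ_{4.46} ≤ 7.49) = 2(1 − Φ(4.46/√7.49)) = 2(1 − Φ(1.6296)) ≈ 0.1032

By the reflection principle for standard BM, P(τ_b ≤ t) = 2 · P(B_t ≥ b). Since B_t ~ N(0, t), P(B_t ≥ 4.46) = 1 − Φ(4.46/√t) = 1 − Φ(4.46/√7.49) = 1 − Φ(1.6296) ≈ 0.05159. Doubling: P(τ_{4.46} ≤ 7.49) ≈ 2 · 0.05159 = 0.10318 ≈ 0.1032.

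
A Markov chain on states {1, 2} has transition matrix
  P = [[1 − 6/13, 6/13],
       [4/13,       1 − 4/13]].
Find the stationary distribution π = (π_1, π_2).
π_1 = 2/5, π_2 = 3/5

Solve πP = π with π_1 + π_2 = 1. From πP = π: π_1 · (1 − 6/13) + π_2 · 4/13 = π_1 ⇒ π_2 · 4/13 = π_1 · 6/13 ⇒ π_2/π_1 = (6/13)/(4/13) = 3/2. Together with π_1 + π_2 = 1:
  π_1 = (4/13)/(6/13 + 4/13) = (4/13)/(10/13) = 2/5,
  π_2 = (6/13)/(6/13 + 4/13) = (6/13)/(10/13) = 3/5.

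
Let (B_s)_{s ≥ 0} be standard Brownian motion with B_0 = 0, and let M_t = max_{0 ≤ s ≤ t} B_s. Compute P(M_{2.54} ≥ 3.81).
P(M_{2.54} ≥ 3.81) = 2·P(B_{2.54} ≥ 3.81) = 2(1 − Φ(3.81/√2.54)) ≈ 0.0168

By the reflection principle for Brownian motion, P(M_t ≥ a) = 2 · P(B_t ≥ a) for a ≥ 0. Since B_t ~ N(0, t), P(B_t ≥ 3.81) = 1 − Φ(3.81/√t) = 1 − Φ(3.81/√2.54) = 1 − Φ(2.3906). So
  P(M_{2.54} ≥ 3.81) = 2(1 − Φ(2.3906)) ≈ 0.0168.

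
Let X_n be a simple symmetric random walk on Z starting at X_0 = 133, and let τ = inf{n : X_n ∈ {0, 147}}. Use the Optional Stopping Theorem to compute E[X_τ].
E[X_τ] = 133

X_n is a martingale and τ is a bounded-mean stopping time (indeed τ is finite a.s. with bounded expectation since the walk is in a bounded region). By the OST, E[X_τ] = E[X_0] = 133. Equivalently: E[X_τ] = 147 · P(hit 147 first) + 0 · P(hit 0 first) = 147 · (133/147) = 133.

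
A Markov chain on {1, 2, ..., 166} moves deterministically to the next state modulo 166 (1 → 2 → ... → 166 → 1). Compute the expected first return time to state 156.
E[T_156 | X_0 = 156] = 166

The chain cycles deterministically, so starting at state 156 it returns in exactly 166 steps. Equivalently, the stationary distribution is uniform π_j = 1/166 for every state j, so by Kac's formula E[T_156] = 1/π_156 = 166.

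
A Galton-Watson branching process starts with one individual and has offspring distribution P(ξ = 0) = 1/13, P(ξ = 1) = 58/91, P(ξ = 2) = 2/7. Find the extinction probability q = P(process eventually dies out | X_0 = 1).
q = 7/26

The pgf is f(s) = 1/13 + 58/91·s + 2/7·s². The extinction probability q is the smallest fixed point of f in [0, 1]. Setting s = f(s):
  2/7·s² + (58/91 − 1)·s + 1/13 = 0
  2/7·s² − (1/13 + 2/7)·s + 1/13 = 0
which factors as (s − 1)·(2/7·s − 1/13) = 0, giving roots s = 1 and s = (1/13)/(2/7) = 7/26.
Mean offspring μ = 58/91 + 2·2/7 = 110/91 > 1 (supercritical), so q < 1. The extinction probability is the smaller root: q = (1/13)/(2/7) = 7/26.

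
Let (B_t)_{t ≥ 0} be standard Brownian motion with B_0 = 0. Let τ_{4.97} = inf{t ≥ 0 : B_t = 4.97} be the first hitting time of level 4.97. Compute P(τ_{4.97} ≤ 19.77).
P(τ_{4.97} ≤ 19.77) = 2(1 − Φ(4.97/√19.77)) = 2(1 − Φ(1.1178)) ≈ 0.2637

By the reflection principle for standard BM, P(τ_b ≤ t) = 2 · P(B_t ≥ b). Since B_t ~ N(0, t), P(B_t ≥ 4.97) = 1 − Φ(4.97/√t) = 1 − Φ(4.97/√19.77) = 1 − Φ(1.1178) ≈ 0.13183. Doubling: P(τ_{4.97} ≤ 19.77) ≈ 2 · 0.13183 = 0.26366 ≈ 0.2637.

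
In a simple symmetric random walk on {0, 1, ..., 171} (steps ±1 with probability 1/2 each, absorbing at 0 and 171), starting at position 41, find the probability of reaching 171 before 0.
P(hit 171 before 0) = 41/171

Let u_k = P(hit 171 before 0 | start at k). Then u_0 = 0, u_171 = 1, and u_k = u_{k-1}/2 + u_{k+1}/2 for 1 ≤ k ≤ 170. This harmonic recurrence is solved by u_k = k/171, giving u_41 = 41/171.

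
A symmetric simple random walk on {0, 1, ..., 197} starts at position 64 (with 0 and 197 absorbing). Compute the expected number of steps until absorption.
E[τ | X_0 = 64] = 8512

Let v_k = E[τ | X_0 = k]. Boundary: v_0 = v_197 = 0. Recurrence: v_k = 1 + (v_{k-1} + v_{k+1})/2 for 1 ≤ k ≤ 196. The particular solution to v_k − (v_{k-1} + v_{k+1})/2 = 1 is v_k = −k^2. Adding homogeneous solution A + B k and matching boundaries gives v_k = k (197 − k). Substituting k = 64: v_64 = 64 · 133 = 8512.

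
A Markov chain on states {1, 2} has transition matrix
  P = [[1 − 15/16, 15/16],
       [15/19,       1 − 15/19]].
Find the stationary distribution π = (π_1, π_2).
π_1 = 16/35, π_2 = 19/35

Solve πP = π with π_1 + π_2 = 1. From πP = π: π_1 · (1 − 15/16) + π_2 · 15/19 = π_1 ⇒ π_2 · 15/19 = π_1 · 15/16 ⇒ π_2/π_1 = (15/16)/(15/19) = 19/16. Together with π_1 + π_2 = 1:
  π_1 = (15/19)/(15/16 + 15/19) = (15/19)/(525/304) = 16/35,
  π_2 = (15/16)/(15/16 + 15/19) = (15/16)/(525/304) = 19/35.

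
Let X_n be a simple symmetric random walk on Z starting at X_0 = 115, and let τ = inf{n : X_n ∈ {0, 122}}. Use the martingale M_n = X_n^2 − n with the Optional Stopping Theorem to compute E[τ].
E[τ] = 805

M_n = X_n^2 − n is a martingale (since E[X_{n+1}^2 | F_n] = X_n^2 + 1). By OST (τ has finite mean in a bounded region), E[M_τ] = E[M_0] = X_0^2 − 0 = 115^2 = 13225. Also E[M_τ] = E[X_τ^2] − E[τ]. The walk exits at 0 or 122, with P(hit 122 first) = 115/122, so E[X_τ^2] = 122^2 · 115/122 + 0 = 14030. Thus E[τ] = E[X_τ^2] − E[M_τ] = 14030 − 13225 = 805 = 115(122 − 115) = 805.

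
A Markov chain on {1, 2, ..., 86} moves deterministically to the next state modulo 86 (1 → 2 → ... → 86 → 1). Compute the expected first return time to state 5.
E[T_5 | X_0 = 5] = 86

The chain cycles deterministically, so starting at state 5 it returns in exactly 86 steps. Equivalently, the stationary distribution is uniform π_j = 1/86 for every state j, so by Kac's formula E[T_5] = 1/π_5 = 86.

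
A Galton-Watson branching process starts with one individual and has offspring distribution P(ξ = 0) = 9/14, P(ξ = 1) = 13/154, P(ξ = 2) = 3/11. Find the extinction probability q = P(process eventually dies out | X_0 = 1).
q = 1

Mean offspring μ = 0·9/14 + 1·13/154 + 2·3/11 = 97/154 ≤ 1. For μ ≤ 1 with offspring not concentrated at 1, the Galton-Watson process goes extinct almost surely, so q = 1.
(Algebraic check: The pgf is f(s) = 9/14 + 13/154·s + 3/11·s². The extinction probability q is the smallest fixed point of f in [0, 1]. Setting s = f(s):
  3/11·s² + (13/154 − 1)·s + 9/14 = 0
  3/11·s² − (9/14 + 3/11)·s + 9/14 = 0
which factors as (s − 1)·(3/11·s − 9/14) = 0, giving roots s = 1 and s = (9/14)/(3/11) = 33/14. Since 33/14 ≥ 1, the smallest root in [0, 1] is s = 1.)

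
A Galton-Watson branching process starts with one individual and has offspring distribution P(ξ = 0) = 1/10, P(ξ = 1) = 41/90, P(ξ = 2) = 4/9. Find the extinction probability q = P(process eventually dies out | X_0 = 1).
q = 9/40

The pgf is f(s) = 1/10 + 41/90·s + 4/9·s². The extinction probability q is the smallest fixed point of f in [0, 1]. Setting s = f(s):
  4/9·s² + (41/90 − 1)·s + 1/10 = 0
  4/9·s² − (1/10 + 4/9)·s + 1/10 = 0
which factors as (s − 1)·(4/9·s − 1/10) = 0, giving roots s = 1 and s = (1/10)/(4/9) = 9/40.
Mean offspring μ = 41/90 + 2·4/9 = 121/90 > 1 (supercritical), so q < 1. The extinction probability is the smaller root: q = (1/10)/(4/9) = 9/40.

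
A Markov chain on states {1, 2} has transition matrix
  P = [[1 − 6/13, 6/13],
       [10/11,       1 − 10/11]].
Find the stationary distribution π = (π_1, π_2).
π_1 = 65/98, π_2 = 33/98

Solve πP = π with π_1 + π_2 = 1. From πP = π: π_1 · (1 − 6/13) + π_2 · 10/11 = π_1 ⇒ π_2 · 10/11 = π_1 · 6/13 ⇒ π_2/π_1 = (6/13)/(10/11) = 33/65. Together with π_1 + π_2 = 1:
  π_1 = (10/11)/(6/13 + 10/11) = (10/11)/(196/143) = 65/98,
  π_2 = (6/13)/(6/13 + 10/11) = (6/13)/(196/143) = 33/98.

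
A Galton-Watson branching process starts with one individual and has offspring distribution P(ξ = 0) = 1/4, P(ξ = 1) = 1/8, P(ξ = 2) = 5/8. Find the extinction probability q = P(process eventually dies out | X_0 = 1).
q = 2/5

The pgf is f(s) = 1/4 + 1/8·s + 5/8·s². The extinction probability q is the smallest fixed point of f in [0, 1]. Setting s = f(s):
  5/8·s² + (1/8 − 1)·s + 1/4 = 0
  5/8·s² − (1/4 + 5/8)·s + 1/4 = 0
which factors as (s − 1)·(5/8·s − 1/4) = 0, giving roots s = 1 and s = (1/4)/(5/8) = 2/5.
Mean offspring μ = 1/8 + 2·5/8 = 11/8 > 1 (supercritical), so q < 1. The extinction probability is the smaller root: q = (1/4)/(5/8) = 2/5.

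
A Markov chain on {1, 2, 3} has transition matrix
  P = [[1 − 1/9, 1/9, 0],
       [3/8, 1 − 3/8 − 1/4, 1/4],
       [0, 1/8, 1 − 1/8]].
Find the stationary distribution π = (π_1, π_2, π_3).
π = (9/17, 8/51, 16/51)

This is a birth-death chain on three states, which satisfies detailed balance: π_1 · P_{12} = π_2 · P_{21} and π_2 · P_{23} = π_3 · P_{32}.
From π_1 · 1/9 = π_2 · 3/8: π_2/π_1 = (1/9)/(3/8) = 8/27.
From π_2 · 1/4 = π_3 · 1/8: π_3/π_2 = (1/4)/(1/8) = 2.
Take π_1 proportional to 1; then unnormalized π = (1, 8/27, 16/27). Normalize by dividing by the sum 17/9:
  π = (9/17, 8/51, 16/51).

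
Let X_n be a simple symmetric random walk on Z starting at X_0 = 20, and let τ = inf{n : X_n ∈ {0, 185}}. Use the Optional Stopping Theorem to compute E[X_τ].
E[X_τ] = 20

X_n is a martingale and τ is a bounded-mean stopping time (indeed τ is finite a.s. with bounded expectation since the walk is in a bounded region). By the OST, E[X_τ] = E[X_0] = 20. Equivalently: E[X_τ] = 185 · P(hit 185 first) + 0 · P(hit 0 first) = 185 · (20/185) = 20.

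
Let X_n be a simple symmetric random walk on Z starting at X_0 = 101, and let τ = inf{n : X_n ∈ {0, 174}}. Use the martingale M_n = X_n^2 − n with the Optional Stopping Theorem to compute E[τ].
E[τ] = 7373

M_n = X_n^2 − n is a martingale (since E[X_{n+1}^2 | F_n] = X_n^2 + 1). By OST (τ has finite mean in a bounded region), E[M_τ] = E[M_0] = X_0^2 − 0 = 101^2 = 10201. Also E[M_τ] = E[X_τ^2] − E[τ]. The walk exits at 0 or 174, with P(hit 174 first) = 101/174, so E[X_τ^2] = 174^2 · 101/174 + 0 = 17574. Thus E[τ] = E[X_τ^2] − E[M_τ] = 17574 − 10201 = 7373 = 101(174 − 101) = 7373.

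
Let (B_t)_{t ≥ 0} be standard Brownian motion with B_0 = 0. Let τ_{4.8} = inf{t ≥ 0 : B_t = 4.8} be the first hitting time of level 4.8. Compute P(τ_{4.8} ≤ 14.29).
P(τ_{4.8} ≤ 14.29) = 2(1 − Φ(4.8/√14.29)) = 2(1 − Φ(1.2698)) ≈ 0.2042

By the reflection principle for standard BM, P(τ_b ≤ t) = 2 · P(B_t ≥ b). Since B_t ~ N(0, t), P(B_t ≥ 4.8) = 1 − Φ(4.8/√t) = 1 − Φ(4.8/√14.29) = 1 − Φ(1.2698) ≈ 0.10208. Doubling: P(τ_{4.8} ≤ 14.29) ≈ 2 · 0.10208 = 0.20416 ≈ 0.2042.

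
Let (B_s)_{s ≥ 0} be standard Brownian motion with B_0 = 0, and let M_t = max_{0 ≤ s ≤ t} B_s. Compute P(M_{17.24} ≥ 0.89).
P(M_{17.24} ≥ 0.89) = 2·P(B_{17.24} ≥ 0.89) = 2(1 − Φ(0.89/√17.24)) ≈ 0.8303

By the reflection principle for Brownian motion, P(M_t ≥ a) = 2 · P(B_t ≥ a) for a ≥ 0. Since B_t ~ N(0, t), P(B_t ≥ 0.89) = 1 − Φ(0.89/√t) = 1 − Φ(0.89/√17.24) = 1 − Φ(0.2143). So
  P(M_{17.24} ≥ 0.89) = 2(1 − Φ(0.2143)) ≈ 0.8303.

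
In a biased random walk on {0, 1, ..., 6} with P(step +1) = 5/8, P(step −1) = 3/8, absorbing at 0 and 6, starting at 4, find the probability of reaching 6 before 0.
P(hit 6 before 0) = (1 − (3/5)^4) / (1 − (3/5)^6) = 850/931

Let u_k denote P(reach 6 before 0 | start at k). Boundary: u_0 = 0, u_6 = 1. Recurrence: u_k = 5/8·u_{k+1} + 3/8·u_{k-1} for 1 ≤ k ≤ 5. Try u_k = A + B·r^k with r = q/p = (3/8)/(5/8) = 3/5. Substitution satisfies the recurrence; boundary conditions give:
  u_k = (1 − r^k) / (1 − r^N) = (1 − (3/5)^4) / (1 − (3/5)^6) = 850/931.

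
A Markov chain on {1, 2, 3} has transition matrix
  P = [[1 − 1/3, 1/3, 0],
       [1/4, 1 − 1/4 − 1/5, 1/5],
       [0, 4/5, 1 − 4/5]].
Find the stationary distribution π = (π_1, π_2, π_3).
π = (3/8, 1/2, 1/8)

This is a birth-death chain on three states, which satisfies detailed balance: π_1 · P_{12} = π_2 · P_{21} and π_2 · P_{23} = π_3 · P_{32}.
From π_1 · 1/3 = π_2 · 1/4: π_2/π_1 = (1/3)/(1/4) = 4/3.
From π_2 · 1/5 = π_3 · 4/5: π_3/π_2 = (1/5)/(4/5) = 1/4.
Take π_1 proportional to 1; then unnormalized π = (1, 4/3, 1/3). Normalize by dividing by the sum 8/3:
  π = (3/8, 1/2, 1/8).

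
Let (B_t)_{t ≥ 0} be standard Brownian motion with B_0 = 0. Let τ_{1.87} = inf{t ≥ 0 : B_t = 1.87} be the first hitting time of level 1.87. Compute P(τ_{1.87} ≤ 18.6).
P(τ_{1.87} ≤ 18.6) = 2(1 − Φ(1.87/√18.6)) = 2(1 − Φ(0.4336)) ≈ 0.6646

By the reflection principle for standard BM, P(τ_b ≤ t) = 2 · P(B_t ≥ b). Since B_t ~ N(0, t), P(B_t ≥ 1.87) = 1 − Φ(1.87/√t) = 1 − Φ(1.87/√18.6) = 1 − Φ(0.4336) ≈ 0.33229. Doubling: P(τ_{1.87} ≤ 18.6) ≈ 2 · 0.33229 = 0.66458 ≈ 0.6646.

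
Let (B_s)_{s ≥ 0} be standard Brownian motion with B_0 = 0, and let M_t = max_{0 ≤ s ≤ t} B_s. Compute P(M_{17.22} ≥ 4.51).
P(M_{17.22} ≥ 4.51) = 2·P(B_{17.22} ≥ 4.51) = 2(1 − Φ(4.51/√17.22)) ≈ 0.2771

By the reflection principle for Brownian motion, P(M_t ≥ a) = 2 · P(B_t ≥ a) for a ≥ 0. Since B_t ~ N(0, t), P(B_t ≥ 4.51) = 1 − Φ(4.51/√t) = 1 − Φ(4.51/√17.22) = 1 − Φ(1.0868). So
  P(M_{17.22} ≥ 4.51) = 2(1 − Φ(1.0868)) ≈ 0.2771.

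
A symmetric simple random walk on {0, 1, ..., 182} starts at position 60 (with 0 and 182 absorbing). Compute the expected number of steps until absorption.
E[τ | X_0 = 60] = 7320

Let v_k = E[τ | X_0 = k]. Boundary: v_0 = v_182 = 0. Recurrence: v_k = 1 + (v_{k-1} + v_{k+1})/2 for 1 ≤ k ≤ 181. The particular solution to v_k − (v_{k-1} + v_{k+1})/2 = 1 is v_k = −k^2. Adding homogeneous solution A + B k and matching boundaries gives v_k = k (182 − k). Substituting k = 60: v_60 = 60 · 122 = 7320.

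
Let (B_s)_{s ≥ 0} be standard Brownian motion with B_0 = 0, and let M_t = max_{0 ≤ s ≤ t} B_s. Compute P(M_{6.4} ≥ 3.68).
P(M_{6.4} ≥ 3.68) = 2·P(B_{6.4} ≥ 3.68) = 2(1 − Φ(3.68/√6.4)) ≈ 0.1458

By the reflection principle for Brownian motion, P(M_t ≥ a) = 2 · P(B_t ≥ a) for a ≥ 0. Since B_t ~ N(0, t), P(B_t ≥ 3.68) = 1 − Φ(3.68/√t) = 1 − Φ(3.68/√6.4) = 1 − Φ(1.4546). So
  P(M_{6.4} ≥ 3.68) = 2(1 − Φ(1.4546)) ≈ 0.1458.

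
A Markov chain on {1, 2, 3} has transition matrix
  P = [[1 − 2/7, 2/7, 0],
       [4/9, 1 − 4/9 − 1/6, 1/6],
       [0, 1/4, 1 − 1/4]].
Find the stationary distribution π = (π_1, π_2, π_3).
π = (14/29, 9/29, 6/29)

This is a birth-death chain on three states, which satisfies detailed balance: π_1 · P_{12} = π_2 · P_{21} and π_2 · P_{23} = π_3 · P_{32}.
From π_1 · 2/7 = π_2 · 4/9: π_2/π_1 = (2/7)/(4/9) = 9/14.
From π_2 · 1/6 = π_3 · 1/4: π_3/π_2 = (1/6)/(1/4) = 2/3.
Take π_1 proportional to 1; then unnormalized π = (1, 9/14, 3/7). Normalize by dividing by the sum 29/14:
  π = (14/29, 9/29, 6/29).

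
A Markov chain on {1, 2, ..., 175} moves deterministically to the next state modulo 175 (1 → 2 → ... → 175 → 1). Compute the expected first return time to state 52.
E[T_52 | X_0 = 52] = 175

The chain cycles deterministically, so starting at state 52 it returns in exactly 175 steps. Equivalently, the stationary distribution is uniform π_j = 1/175 for every state j, so by Kac's formula E[T_52] = 1/π_52 = 175.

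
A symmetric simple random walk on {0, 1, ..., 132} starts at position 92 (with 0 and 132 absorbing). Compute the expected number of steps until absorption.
E[τ | X_0 = 92] = 3680

Let v_k = E[τ | X_0 = k]. Boundary: v_0 = v_132 = 0. Recurrence: v_k = 1 + (v_{k-1} + v_{k+1})/2 for 1 ≤ k ≤ 131. The particular solution to v_k − (v_{k-1} + v_{k+1})/2 = 1 is v_k = −k^2. Adding homogeneous solution A + B k and matching boundaries gives v_k = k (132 − k). Substituting k = 92: v_92 = 92 · 40 = 3680.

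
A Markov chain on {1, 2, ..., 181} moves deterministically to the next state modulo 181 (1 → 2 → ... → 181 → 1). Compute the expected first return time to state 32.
E[T_32 | X_0 = 32] = 181

The chain cycles deterministically, so starting at state 32 it returns in exactly 181 steps. Equivalently, the stationary distribution is uniform π_j = 1/181 for every state j, so by Kac's formula E[T_32] = 1/π_32 = 181.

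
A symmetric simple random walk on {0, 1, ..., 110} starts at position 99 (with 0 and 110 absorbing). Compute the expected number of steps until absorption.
E[τ | X_0 = 99] = 1089

Let v_k = E[τ | X_0 = k]. Boundary: v_0 = v_110 = 0. Recurrence: v_k = 1 + (v_{k-1} + v_{k+1})/2 for 1 ≤ k ≤ 109. The particular solution to v_k − (v_{k-1} + v_{k+1})/2 = 1 is v_k = −k^2. Adding homogeneous solution A + B k and matching boundaries gives v_k = k (110 − k). Substituting k = 99: v_99 = 99 · 11 = 1089.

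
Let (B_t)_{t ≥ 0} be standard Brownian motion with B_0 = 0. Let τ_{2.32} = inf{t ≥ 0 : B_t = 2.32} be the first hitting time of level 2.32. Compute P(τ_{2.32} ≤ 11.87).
P(τ_{2.32} ≤ 11.87) = 2(1 − Φ(2.32/√11.87)) = 2(1 − Φ(0.6734)) ≈ 0.5007

By the reflection principle for standard BM, P(τ_b ≤ t) = 2 · P(B_t ≥ b). Since B_t ~ N(0, t), P(B_t ≥ 2.32) = 1 − Φ(2.32/√t) = 1 − Φ(2.32/√11.87) = 1 − Φ(0.6734) ≈ 0.25035. Doubling: P(τ_{2.32} ≤ 11.87) ≈ 2 · 0.25035 = 0.50070 ≈ 0.5007.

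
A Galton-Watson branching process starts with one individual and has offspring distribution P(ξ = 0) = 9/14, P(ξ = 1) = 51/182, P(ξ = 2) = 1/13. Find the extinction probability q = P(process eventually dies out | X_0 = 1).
q = 1

Mean offspring μ = 0·9/14 + 1·51/182 + 2·1/13 = 79/182 ≤ 1. For μ ≤ 1 with offspring not concentrated at 1, the Galton-Watson process goes extinct almost surely, so q = 1.
(Algebraic check: The pgf is f(s) = 9/14 + 51/182·s + 1/13·s². The extinction probability q is the smallest fixed point of f in [0, 1]. Setting s = f(s):
  1/13·s² + (51/182 − 1)·s + 9/14 = 0
  1/13·s² − (9/14 + 1/13)·s + 9/14 = 0
which factors as (s − 1)·(1/13·s − 9/14) = 0, giving roots s = 1 and s = (9/14)/(1/13) = 117/14. Since 117/14 ≥ 1, the smallest root in [0, 1] is s = 1.)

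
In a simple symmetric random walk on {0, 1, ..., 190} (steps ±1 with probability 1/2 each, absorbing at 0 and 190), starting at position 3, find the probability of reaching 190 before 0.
P(hit 190 before 0) = 3/190

Let u_k = P(hit 190 before 0 | start at k). Then u_0 = 0, u_190 = 1, and u_k = u_{k-1}/2 + u_{k+1}/2 for 1 ≤ k ≤ 189. This harmonic recurrence is solved by u_k = k/190, giving u_3 = 3/190.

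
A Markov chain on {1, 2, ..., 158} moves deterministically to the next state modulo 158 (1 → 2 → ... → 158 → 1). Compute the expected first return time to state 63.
E[T_63 | X_0 = 63] = 158

The chain cycles deterministically, so starting at state 63 it returns in exactly 158 steps. Equivalently, the stationary distribution is uniform π_j = 1/158 for every state j, so by Kac's formula E[T_63] = 1/π_63 = 158.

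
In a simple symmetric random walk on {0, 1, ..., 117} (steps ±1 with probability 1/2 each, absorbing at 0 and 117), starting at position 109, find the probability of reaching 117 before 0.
P(hit 117 before 0) = 109/117

Let u_k = P(hit 117 before 0 | start at k). Then u_0 = 0, u_117 = 1, and u_k = u_{k-1}/2 + u_{k+1}/2 for 1 ≤ k ≤ 116. This harmonic recurrence is solved by u_k = k/117, giving u_109 = 109/117.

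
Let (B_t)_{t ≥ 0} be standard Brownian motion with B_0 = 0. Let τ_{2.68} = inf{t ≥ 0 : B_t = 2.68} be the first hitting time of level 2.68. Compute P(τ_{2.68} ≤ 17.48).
P(τ_{2.68} ≤ 17.48) = 2(1 − Φ(2.68/√17.48)) = 2(1 − Φ(0.6410)) ≈ 0.5215

By the reflection principle for standard BM, P(τ_b ≤ t) = 2 · P(B_t ≥ b). Since B_t ~ N(0, t), P(B_t ≥ 2.68) = 1 − Φ(2.68/√t) = 1 − Φ(2.68/√17.48) = 1 − Φ(0.6410) ≈ 0.26076. Doubling: P(τ_{2.68} ≤ 17.48) ≈ 2 · 0.26076 = 0.52152 ≈ 0.5215.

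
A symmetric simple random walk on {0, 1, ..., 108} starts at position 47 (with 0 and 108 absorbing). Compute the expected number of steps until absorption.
E[τ | X_0 = 47] = 2867

Let v_k = E[τ | X_0 = k]. Boundary: v_0 = v_108 = 0. Recurrence: v_k = 1 + (v_{k-1} + v_{k+1})/2 for 1 ≤ k ≤ 107. The particular solution to v_k − (v_{k-1} + v_{k+1})/2 = 1 is v_k = −k^2. Adding homogeneous solution A + B k and matching boundaries gives v_k = k (108 − k). Substituting k = 47: v_47 = 47 · 61 = 2867.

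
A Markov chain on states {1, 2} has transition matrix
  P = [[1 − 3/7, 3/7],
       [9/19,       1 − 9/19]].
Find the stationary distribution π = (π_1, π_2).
π_1 = 21/40, π_2 = 19/40

Solve πP = π with π_1 + π_2 = 1. From πP = π: π_1 · (1 − 3/7) + π_2 · 9/19 = π_1 ⇒ π_2 · 9/19 = π_1 · 3/7 ⇒ π_2/π_1 = (3/7)/(9/19) = 19/21. Together with π_1 + π_2 = 1:
  π_1 = (9/19)/(3/7 + 9/19) = (9/19)/(120/133) = 21/40,
  π_2 = (3/7)/(3/7 + 9/19) = (3/7)/(120/133) = 19/40.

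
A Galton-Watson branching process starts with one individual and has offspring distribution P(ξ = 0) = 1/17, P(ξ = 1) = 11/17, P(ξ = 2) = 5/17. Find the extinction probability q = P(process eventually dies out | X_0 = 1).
q = 1/5

The pgf is f(s) = 1/17 + 11/17·s + 5/17·s². The extinction probability q is the smallest fixed point of f in [0, 1]. Setting s = f(s):
  5/17·s² + (11/17 − 1)·s + 1/17 = 0
  5/17·s² − (1/17 + 5/17)·s + 1/17 = 0
which factors as (s − 1)·(5/17·s − 1/17) = 0, giving roots s = 1 and s = (1/17)/(5/17) = 1/5.
Mean offspring μ = 11/17 + 2·5/17 = 21/17 > 1 (supercritical), so q < 1. The extinction probability is the smaller root: q = (1/17)/(5/17) = 1/5.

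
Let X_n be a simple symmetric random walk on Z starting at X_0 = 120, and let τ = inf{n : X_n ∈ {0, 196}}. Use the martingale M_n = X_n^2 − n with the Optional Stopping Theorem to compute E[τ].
E[τ] = 9120

M_n = X_n^2 − n is a martingale (since E[X_{n+1}^2 | F_n] = X_n^2 + 1). By OST (τ has finite mean in a bounded region), E[M_τ] = E[M_0] = X_0^2 − 0 = 120^2 = 14400. Also E[M_τ] = E[X_τ^2] − E[τ]. The walk exits at 0 or 196, with P(hit 196 first) = 120/196, so E[X_τ^2] = 196^2 · 120/196 + 0 = 23520. Thus E[τ] = E[X_τ^2] − E[M_τ] = 23520 − 14400 = 9120 = 120(196 − 120) = 9120.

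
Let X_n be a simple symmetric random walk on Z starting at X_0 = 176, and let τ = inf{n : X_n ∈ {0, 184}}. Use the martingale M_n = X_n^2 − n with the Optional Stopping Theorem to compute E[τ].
E[τ] = 1408

M_n = X_n^2 − n is a martingale (since E[X_{n+1}^2 | F_n] = X_n^2 + 1). By OST (τ has finite mean in a bounded region), E[M_τ] = E[M_0] = X_0^2 − 0 = 176^2 = 30976. Also E[M_τ] = E[X_τ^2] − E[τ]. The walk exits at 0 or 184, with P(hit 184 first) = 176/184, so E[X_τ^2] = 184^2 · 176/184 + 0 = 32384. Thus E[τ] = E[X_τ^2] − E[M_τ] = 32384 − 30976 = 1408 = 176(184 − 176) = 1408.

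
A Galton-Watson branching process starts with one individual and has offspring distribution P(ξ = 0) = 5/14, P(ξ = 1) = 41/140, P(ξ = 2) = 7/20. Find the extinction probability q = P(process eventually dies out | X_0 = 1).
q = 1

Mean offspring μ = 0·5/14 + 1·41/140 + 2·7/20 = 139/140 ≤ 1. For μ ≤ 1 with offspring not concentrated at 1, the Galton-Watson process goes extinct almost surely, so q = 1.
(Algebraic check: The pgf is f(s) = 5/14 + 41/140·s + 7/20·s². The extinction probability q is the smallest fixed point of f in [0, 1]. Setting s = f(s):
  7/20·s² + (41/140 − 1)·s + 5/14 = 0
  7/20·s² − (5/14 + 7/20)·s + 5/14 = 0
which factors as (s − 1)·(7/20·s − 5/14) = 0, giving roots s = 1 and s = (5/14)/(7/20) = 50/49. Since 50/49 ≥ 1, the smallest root in [0, 1] is s = 1.)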